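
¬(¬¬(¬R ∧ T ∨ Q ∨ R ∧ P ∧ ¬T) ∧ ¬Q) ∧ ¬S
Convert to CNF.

(R ∨ ¬T ∨ Q) ∧ (¬R ∨ ¬P ∨ T ∨ Q) ∧ ¬S

¬(¬¬(¬R ∧ T ∨ Q ∨ R ∧ P ∧ ¬T) ∧ ¬Q) ∧ ¬S
⇔ (¬¬¬(¬R ∧ T ∨ Q ∨ R ∧ P ∧ ¬T) ∨ ¬¬Q) ∧ ¬S   [De Morgan]
⇔ (¬(¬R ∧ T ∨ Q ∨ R ∧ P ∧ ¬T) ∨ ¬¬Q) ∧ ¬S   [double negation]
⇔ (¬(¬R ∧ T) ∧ ¬Q ∧ ¬(R ∧ P ∧ ¬T) ∨ ¬¬Q) ∧ ¬S   [De Morgan]
⇔ ((¬¬R ∨ ¬T) ∧ ¬Q ∧ ¬(R ∧ P ∧ ¬T) ∨ ¬¬Q) ∧ ¬S   [De Morgan]
⇔ ((R ∨ ¬T) ∧ ¬Q ∧ ¬(R ∧ P ∧ ¬T) ∨ ¬¬Q) ∧ ¬S   [double negation]
⇔ ((R ∨ ¬T) ∧ ¬Q ∧ (¬R ∨ ¬P ∨ ¬¬T) ∨ ¬¬Q) ∧ ¬S   [De Morgan]
⇔ ((R ∨ ¬T) ∧ ¬Q ∧ (¬R ∨ ¬P ∨ T) ∨ ¬¬Q) ∧ ¬S   [double negation]
⇔ ((R ∨ ¬T) ∧ ¬Q ∧ (¬R ∨ ¬P ∨ T) ∨ Q) ∧ ¬S   [double negation]
⇔ (R ∨ ¬T ∨ Q) ∧ (¬Q ∨ Q) ∧ (¬R ∨ ¬P ∨ T ∨ Q) ∧ ¬S   [distribute ∨ over ∧]
⇔ (R ∨ ¬T ∨ Q) ∧ (¬R ∨ ¬P ∨ T ∨ Q) ∧ ¬S   [simplify]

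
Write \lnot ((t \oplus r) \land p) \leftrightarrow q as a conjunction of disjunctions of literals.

\lnot ((t \oplus r) \land p) \leftrightarrow q
≡ (\lnot ((t \oplus r) \land p) \to q) \land (q \to \lnot ((t \oplus r) \land p))   — eliminate \leftrightarrow
≡ (\lnot \lnot ((t \oplus r) \land p) \lor q) \land (q \to \lnot ((t \oplus r) \land p))   — eliminate \to
≡ (\lnot \lnot ((t \lor r) \land \lnot (t \land r) \land p) \lor q) \land (q \to \lnot ((t \oplus r) \land p))   — expand \oplus
≡ (\lnot \lnot ((t \lor r) \land \lnot (t \land r) \land p) \lor q) \land (\lnot q \lor \lnot ((t \oplus r) \land p))   — eliminate \to
≡ (\lnot \lnot ((t \lor r) \land \lnot (t \land r) \land p) \lor q) \land (\lnot q \lor \lnot ((t \lor r) \land \lnot (t \land r) \land p))   — expand \oplus
≡ (((t \lor r) \land \lnot (t \land r) \land p) \lor q) \land (\lnot q \lor \lnot ((t \lor r) \land \lnot (t \land r) \land p))   — double negation
≡ (((t \lor r) \land (\lnot t \lor \lnot r) \land p) \lor q) \land (\lnot q \lor \lnot ((t \lor r) \land \lnot (t \land r) \land p))   — De Morgan
≡ (((t \lor r) \land (\lnot t \lor \lnot r) \land p) \lor q) \land (\lnot q \lor \lnot (t \lor r) \lor \lnot \lnot (t \land r) \lor \lnot p)   — De Morgan
≡ (((t \lor r) \land (\lnot t \lor \lnot r) \land p) \lor q) \land (\lnot q \lor (\lnot t \land \lnot r) \lor \lnot \lnot (t \land r) \lor \lnot p)   — De Morgan
≡ (((t \lor r) \land (\lnot t \lor \lnot r) \land p) \lor q) \land (\lnot q \lor (\lnot t \land \lnot r) \lor (t \land r) \lor \lnot p)   — double negation
≡ (t \lor r \lor q) \land (\lnot t \lor \lnot r \lor q) \land (p \lor q) \land (\lnot q \lor \lnot t \lor t \lor \lnot p) \land (\lnot q \lor \lnot t \lor r \lor \lnot p) \land (\lnot q \lor \lnot r \lor t \lor \lnot p) \land (\lnot q \lor \lnot r \lor r \lor \lnot p)   — distribute \lor over \land
≡ (t \lor r \lor q) \land (\lnot t \lor \lnot r \lor q) \land (p \lor q) \land (\lnot q \lor \lnot t \lor r \lor \lnot p) \land (\lnot q \lor \lnot r \lor t \lor \lnot p)   — simplify

(t \lor r \lor q) \land (\lnot t \lor \lnot r \lor q) \land (p \lor q) \land (\lnot q \lor \lnot t \lor r \lor \lnot p) \land (\lnot q \lor \lnot r \lor t \lor \lnot p)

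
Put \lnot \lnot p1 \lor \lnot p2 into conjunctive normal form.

p1 \lor \lnot p2

\lnot \lnot p1 \lor \lnot p2
= p1 \lor \lnot p2   — double negation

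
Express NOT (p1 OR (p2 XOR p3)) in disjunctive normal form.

NOT (p1 OR (p2 XOR p3))
≡ NOT (p1 OR (p2 AND NOT p3) OR (NOT p2 AND p3))   [expand XOR]
≡ NOT p1 AND NOT (p2 AND NOT p3) AND NOT (NOT p2 AND p3)   [De Morgan]
≡ NOT p1 AND (NOT p2 OR NOT NOT p3) AND NOT (NOT p2 AND p3)   [De Morgan]
≡ NOT p1 AND (NOT p2 OR p3) AND NOT (NOT p2 AND p3)   [double negation]
≡ NOT p1 AND (NOT p2 OR p3) AND (NOT NOT p2 OR NOT p3)   [De Morgan]
≡ NOT p1 AND (NOT p2 OR p3) AND (p2 OR NOT p3)   [double negation]
≡ (NOT p1 AND NOT p2 AND p2) OR (NOT p1 AND NOT p2 AND NOT p3) OR (NOT p1 AND p3 AND p2) OR (NOT p1 AND p3 AND NOT p3)   [distribute AND over OR]
≡ (NOT p1 AND NOT p2 AND NOT p3) OR (NOT p1 AND p3 AND p2)   [simplify]

(NOT p1 AND NOT p2 AND NOT p3) OR (NOT p1 AND p3 AND p2)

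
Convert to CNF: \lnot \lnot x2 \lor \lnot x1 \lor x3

\lnot \lnot x2 \lor \lnot x1 \lor x3
≡ x2 \lor \lnot x1 \lor x3   — double negation

x2 \lor \lnot x1 \lor x3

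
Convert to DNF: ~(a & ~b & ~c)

~a | b | c

~(a & ~b & ~c)
= ~a | ~~b | ~~c   [De Morgan]
= ~a | b | ~~c   [double negation]
= ~a | b | c   [double negation]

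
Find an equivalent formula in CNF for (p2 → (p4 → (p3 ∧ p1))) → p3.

(p2 ∨ p3) ∧ (p4 ∨ p3)

(p2 → (p4 → (p3 ∧ p1))) → p3
≡ ¬(p2 → (p4 → (p3 ∧ p1))) ∨ p3
≡ ¬(¬p2 ∨ (p4 → (p3 ∧ p1))) ∨ p3
≡ ¬(¬p2 ∨ ¬p4 ∨ (p3 ∧ p1)) ∨ p3
≡ (¬¬p2 ∧ ¬¬p4 ∧ ¬(p3 ∧ p1)) ∨ p3
≡ (p2 ∧ ¬¬p4 ∧ ¬(p3 ∧ p1)) ∨ p3
≡ (p2 ∧ p4 ∧ ¬(p3 ∧ p1)) ∨ p3
≡ (p2 ∧ p4 ∧ (¬p3 ∨ ¬p1)) ∨ p3
≡ (p2 ∨ p3) ∧ (p4 ∨ p3) ∧ (¬p3 ∨ ¬p1 ∨ p3)
≡ (p2 ∨ p3) ∧ (p4 ∨ p3)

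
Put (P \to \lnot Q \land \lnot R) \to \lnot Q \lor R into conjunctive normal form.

P \lor \lnot Q \lor R

(P \to \lnot Q \land \lnot R) \to \lnot Q \lor R
= \lnot (P \to \lnot Q \land \lnot R) \lor \lnot Q \lor R   [eliminate \to]
= \lnot (\lnot P \lor \lnot Q \land \lnot R) \lor \lnot Q \lor R   [eliminate \to]
= \lnot \lnot P \land \lnot (\lnot Q \land \lnot R) \lor \lnot Q \lor R   [De Morgan]
= P \land \lnot (\lnot Q \land \lnot R) \lor \lnot Q \lor R   [double negation]
= P \land (\lnot \lnot Q \lor \lnot \lnot R) \lor \lnot Q \lor R   [De Morgan]
= P \land (Q \lor \lnot \lnot R) \lor \lnot Q \lor R   [double negation]
= P \land (Q \lor R) \lor \lnot Q \lor R   [double negation]
= (P \lor \lnot Q \lor R) \land (Q \lor R \lor \lnot Q \lor R)   [distribute \lor over \land]
= P \lor \lnot Q \lor R   [simplify]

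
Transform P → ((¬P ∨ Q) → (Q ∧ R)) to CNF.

¬P ∨ ¬Q ∨ R

P → ((¬P ∨ Q) → (Q ∧ R))
≡ ¬P ∨ ((¬P ∨ Q) → (Q ∧ R))   [eliminate →]
≡ ¬P ∨ ¬(¬P ∨ Q) ∨ (Q ∧ R)   [eliminate →]
≡ ¬P ∨ (¬¬P ∧ ¬Q) ∨ (Q ∧ R)   [De Morgan]
≡ ¬P ∨ (P ∧ ¬Q) ∨ (Q ∧ R)   [double negation]
≡ (¬P ∨ P ∨ Q) ∧ (¬P ∨ P ∨ R) ∧ (¬P ∨ ¬Q ∨ Q) ∧ (¬P ∨ ¬Q ∨ R)   [distribute ∨ over ∧]
≡ ¬P ∨ ¬Q ∨ R   [simplify]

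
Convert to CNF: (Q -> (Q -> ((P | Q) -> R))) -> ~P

(Q | ~P) & (~R | ~P)

(Q -> (Q -> ((P | Q) -> R))) -> ~P
⇔ ~(Q -> (Q -> ((P | Q) -> R))) | ~P   [eliminate ->]
⇔ ~(~Q | (Q -> ((P | Q) -> R))) | ~P   [eliminate ->]
⇔ ~(~Q | ~Q | ((P | Q) -> R)) | ~P   [eliminate ->]
⇔ ~(~Q | ~Q | ~(P | Q) | R) | ~P   [eliminate ->]
⇔ (~~Q & ~~Q & ~~(P | Q) & ~R) | ~P   [De Morgan]
⇔ (Q & ~~Q & ~~(P | Q) & ~R) | ~P   [double negation]
⇔ (Q & Q & ~~(P | Q) & ~R) | ~P   [double negation]
⇔ (Q & Q & (P | Q) & ~R) | ~P   [double negation]
⇔ (Q | ~P) & (Q | ~P) & (P | Q | ~P) & (~R | ~P)   [distribute | over &]
⇔ (Q | ~P) & (~R | ~P)   [simplify]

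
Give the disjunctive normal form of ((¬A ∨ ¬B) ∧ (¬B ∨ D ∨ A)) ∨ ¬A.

¬B ∨ ¬A

((¬A ∨ ¬B) ∧ (¬B ∨ D ∨ A)) ∨ ¬A
≡ (¬A ∧ ¬B) ∨ (¬A ∧ D) ∨ (¬A ∧ A) ∨ (¬B ∧ ¬B) ∨ (¬B ∧ D) ∨ (¬B ∧ A) ∨ ¬A   — distribute ∧ over ∨
≡ ¬B ∨ ¬A   — simplify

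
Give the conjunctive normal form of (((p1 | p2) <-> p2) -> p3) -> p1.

~p3 | p1

(((p1 | p2) <-> p2) -> p3) -> p1
≡ ~(((p1 | p2) <-> p2) -> p3) | p1   — eliminate ->
≡ ~(~((p1 | p2) <-> p2) | p3) | p1   — eliminate ->
≡ ~(~(((p1 | p2) -> p2) & (p2 -> (p1 | p2))) | p3) | p1   — eliminate <->
≡ ~(~((~(p1 | p2) | p2) & (p2 -> (p1 | p2))) | p3) | p1   — eliminate ->
≡ ~(~((~(p1 | p2) | p2) & (~p2 | p1 | p2)) | p3) | p1   — eliminate ->
≡ (~~((~(p1 | p2) | p2) & (~p2 | p1 | p2)) & ~p3) | p1   — De Morgan
≡ ((~(p1 | p2) | p2) & (~p2 | p1 | p2) & ~p3) | p1   — double negation
≡ (((~p1 & ~p2) | p2) & (~p2 | p1 | p2) & ~p3) | p1   — De Morgan
≡ (~p1 | p2 | p1) & (~p2 | p2 | p1) & (~p2 | p1 | p2 | p1) & (~p3 | p1)   — distribute | over &
≡ ~p3 | p1   — simplify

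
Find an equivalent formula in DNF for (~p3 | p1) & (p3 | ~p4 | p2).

(~p3 & ~p4) | (~p3 & p2) | (p1 & p3) | (p1 & ~p4) | (p1 & p2)

(~p3 | p1) & (p3 | ~p4 | p2)
= (~p3 & p3) | (~p3 & ~p4) | (~p3 & p2) | (p1 & p3) | (p1 & ~p4) | (p1 & p2)   (distribute & over |)
= (~p3 & ~p4) | (~p3 & p2) | (p1 & p3) | (p1 & ~p4) | (p1 & p2)   (simplify)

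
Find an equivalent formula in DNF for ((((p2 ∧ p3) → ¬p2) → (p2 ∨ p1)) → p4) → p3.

((((p2 ∧ p3) → ¬p2) → (p2 ∨ p1)) → p4) → p3
≡ ¬((((p2 ∧ p3) → ¬p2) → (p2 ∨ p1)) → p4) ∨ p3   [eliminate →]
≡ ¬(¬(((p2 ∧ p3) → ¬p2) → (p2 ∨ p1)) ∨ p4) ∨ p3   [eliminate →]
≡ ¬(¬(¬((p2 ∧ p3) → ¬p2) ∨ p2 ∨ p1) ∨ p4) ∨ p3   [eliminate →]
≡ ¬(¬(¬(¬(p2 ∧ p3) ∨ ¬p2) ∨ p2 ∨ p1) ∨ p4) ∨ p3   [eliminate →]
≡ (¬¬(¬(¬(p2 ∧ p3) ∨ ¬p2) ∨ p2 ∨ p1) ∧ ¬p4) ∨ p3   [De Morgan]
≡ ((¬(¬(p2 ∧ p3) ∨ ¬p2) ∨ p2 ∨ p1) ∧ ¬p4) ∨ p3   [double negation]
≡ (((¬¬(p2 ∧ p3) ∧ ¬¬p2) ∨ p2 ∨ p1) ∧ ¬p4) ∨ p3   [De Morgan]
≡ (((p2 ∧ p3 ∧ ¬¬p2) ∨ p2 ∨ p1) ∧ ¬p4) ∨ p3   [double negation]
≡ (((p2 ∧ p3 ∧ p2) ∨ p2 ∨ p1) ∧ ¬p4) ∨ p3   [double negation]
≡ (p2 ∧ p3 ∧ p2 ∧ ¬p4) ∨ (p2 ∧ ¬p4) ∨ (p1 ∧ ¬p4) ∨ p3   [distribute ∧ over ∨]
≡ (p2 ∧ ¬p4) ∨ (p1 ∧ ¬p4) ∨ p3   [simplify]

(p2 ∧ ¬p4) ∨ (p1 ∧ ¬p4) ∨ p3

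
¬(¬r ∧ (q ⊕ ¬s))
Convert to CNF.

(r ∨ ¬q ∨ ¬s) ∧ (r ∨ s ∨ q)

¬(¬r ∧ (q ⊕ ¬s))
⇔ ¬(¬r ∧ (q ∨ ¬s) ∧ ¬(q ∧ ¬s))   — expand ⊕
⇔ ¬¬r ∨ ¬(q ∨ ¬s) ∨ ¬¬(q ∧ ¬s)   — De Morgan
⇔ r ∨ ¬(q ∨ ¬s) ∨ ¬¬(q ∧ ¬s)   — double negation
⇔ r ∨ (¬q ∧ ¬¬s) ∨ ¬¬(q ∧ ¬s)   — De Morgan
⇔ r ∨ (¬q ∧ s) ∨ ¬¬(q ∧ ¬s)   — double negation
⇔ r ∨ (¬q ∧ s) ∨ (q ∧ ¬s)   — double negation
⇔ (r ∨ ¬q ∨ q) ∧ (r ∨ ¬q ∨ ¬s) ∧ (r ∨ s ∨ q) ∧ (r ∨ s ∨ ¬s)   — distribute ∨ over ∧
⇔ (r ∨ ¬q ∨ ¬s) ∧ (r ∨ s ∨ q)   — simplify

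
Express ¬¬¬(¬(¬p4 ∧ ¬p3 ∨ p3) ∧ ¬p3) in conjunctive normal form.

¬p4 ∨ p3

¬¬¬(¬(¬p4 ∧ ¬p3 ∨ p3) ∧ ¬p3)
= ¬(¬(¬p4 ∧ ¬p3 ∨ p3) ∧ ¬p3)   [double negation]
= ¬¬(¬p4 ∧ ¬p3 ∨ p3) ∨ ¬¬p3   [De Morgan]
= ¬p4 ∧ ¬p3 ∨ p3 ∨ ¬¬p3   [double negation]
= ¬p4 ∧ ¬p3 ∨ p3 ∨ p3   [double negation]
= (¬p4 ∨ p3 ∨ p3) ∧ (¬p3 ∨ p3 ∨ p3)   [distribute ∨ over ∧]
= ¬p4 ∨ p3   [simplify]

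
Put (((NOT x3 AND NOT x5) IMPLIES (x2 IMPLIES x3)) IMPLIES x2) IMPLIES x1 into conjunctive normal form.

(((NOT x3 AND NOT x5) IMPLIES (x2 IMPLIES x3)) IMPLIES x2) IMPLIES x1
≡ NOT (((NOT x3 AND NOT x5) IMPLIES (x2 IMPLIES x3)) IMPLIES x2) OR x1   (eliminate IMPLIES)
≡ NOT (NOT ((NOT x3 AND NOT x5) IMPLIES (x2 IMPLIES x3)) OR x2) OR x1   (eliminate IMPLIES)
≡ NOT (NOT (NOT (NOT x3 AND NOT x5) OR (x2 IMPLIES x3)) OR x2) OR x1   (eliminate IMPLIES)
≡ NOT (NOT (NOT (NOT x3 AND NOT x5) OR NOT x2 OR x3) OR x2) OR x1   (eliminate IMPLIES)
≡ (NOT NOT (NOT (NOT x3 AND NOT x5) OR NOT x2 OR x3) AND NOT x2) OR x1   (De Morgan)
≡ ((NOT (NOT x3 AND NOT x5) OR NOT x2 OR x3) AND NOT x2) OR x1   (double negation)
≡ ((NOT NOT x3 OR NOT NOT x5 OR NOT x2 OR x3) AND NOT x2) OR x1   (De Morgan)
≡ ((x3 OR NOT NOT x5 OR NOT x2 OR x3) AND NOT x2) OR x1   (double negation)
≡ ((x3 OR x5 OR NOT x2 OR x3) AND NOT x2) OR x1   (double negation)
≡ (x3 OR x5 OR NOT x2 OR x3 OR x1) AND (NOT x2 OR x1)   (distribute OR over AND)
≡ NOT x2 OR x1   (simplify)

NOT x2 OR x1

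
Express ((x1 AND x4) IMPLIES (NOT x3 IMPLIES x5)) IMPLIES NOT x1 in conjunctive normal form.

(x4 OR NOT x1) AND (NOT x3 OR NOT x1) AND (NOT x5 OR NOT x1)

((x1 AND x4) IMPLIES (NOT x3 IMPLIES x5)) IMPLIES NOT x1
⇔ NOT ((x1 AND x4) IMPLIES (NOT x3 IMPLIES x5)) OR NOT x1   [eliminate IMPLIES]
⇔ NOT (NOT (x1 AND x4) OR (NOT x3 IMPLIES x5)) OR NOT x1   [eliminate IMPLIES]
⇔ NOT (NOT (x1 AND x4) OR NOT NOT x3 OR x5) OR NOT x1   [eliminate IMPLIES]
⇔ (NOT NOT (x1 AND x4) AND NOT NOT NOT x3 AND NOT x5) OR NOT x1   [De Morgan]
⇔ (x1 AND x4 AND NOT NOT NOT x3 AND NOT x5) OR NOT x1   [double negation]
⇔ (x1 AND x4 AND NOT x3 AND NOT x5) OR NOT x1   [double negation]
⇔ (x1 OR NOT x1) AND (x4 OR NOT x1) AND (NOT x3 OR NOT x1) AND (NOT x5 OR NOT x1)   [distribute OR over AND]
⇔ (x4 OR NOT x1) AND (NOT x3 OR NOT x1) AND (NOT x5 OR NOT x1)   [simplify]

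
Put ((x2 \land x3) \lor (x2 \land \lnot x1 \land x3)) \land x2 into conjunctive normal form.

((x2 \land x3) \lor (x2 \land \lnot x1 \land x3)) \land x2
= (x2 \lor x2) \land (x2 \lor \lnot x1) \land (x2 \lor x3) \land (x3 \lor x2) \land (x3 \lor \lnot x1) \land (x3 \lor x3) \land x2   (distribute \lor over \land)
= x2 \land x3   (simplify)

x2 \land x3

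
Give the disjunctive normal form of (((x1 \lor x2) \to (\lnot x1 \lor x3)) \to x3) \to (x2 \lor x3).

(((x1 \lor x2) \to (\lnot x1 \lor x3)) \to x3) \to (x2 \lor x3)
≡ \lnot (((x1 \lor x2) \to (\lnot x1 \lor x3)) \to x3) \lor x2 \lor x3   [eliminate \to]
≡ \lnot (\lnot ((x1 \lor x2) \to (\lnot x1 \lor x3)) \lor x3) \lor x2 \lor x3   [eliminate \to]
≡ \lnot (\lnot (\lnot (x1 \lor x2) \lor \lnot x1 \lor x3) \lor x3) \lor x2 \lor x3   [eliminate \to]
≡ (\lnot \lnot (\lnot (x1 \lor x2) \lor \lnot x1 \lor x3) \land \lnot x3) \lor x2 \lor x3   [De Morgan]
≡ ((\lnot (x1 \lor x2) \lor \lnot x1 \lor x3) \land \lnot x3) \lor x2 \lor x3   [double negation]
≡ (((\lnot x1 \land \lnot x2) \lor \lnot x1 \lor x3) \land \lnot x3) \lor x2 \lor x3   [De Morgan]
≡ (\lnot x1 \land \lnot x2 \land \lnot x3) \lor (\lnot x1 \land \lnot x3) \lor (x3 \land \lnot x3) \lor x2 \lor x3   [distribute \land over \lor]
≡ (\lnot x1 \land \lnot x3) \lor x2 \lor x3   [simplify]

(\lnot x1 \land \lnot x3) \lor x2 \lor x3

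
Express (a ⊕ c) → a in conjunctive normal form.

¬c ∨ a

(a ⊕ c) → a
= ¬(a ⊕ c) ∨ a   [eliminate →]
= ¬((a ∨ c) ∧ ¬(a ∧ c)) ∨ a   [expand ⊕]
= ¬(a ∨ c) ∨ ¬¬(a ∧ c) ∨ a   [De Morgan]
= (¬a ∧ ¬c) ∨ ¬¬(a ∧ c) ∨ a   [De Morgan]
= (¬a ∧ ¬c) ∨ (a ∧ c) ∨ a   [double negation]
= (¬a ∨ a ∨ a) ∧ (¬a ∨ c ∨ a) ∧ (¬c ∨ a ∨ a) ∧ (¬c ∨ c ∨ a)   [distribute ∨ over ∧]
= ¬c ∨ a   [simplify]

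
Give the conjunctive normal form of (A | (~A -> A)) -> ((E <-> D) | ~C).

(A | (~A -> A)) -> ((E <-> D) | ~C)
≡ ~(A | (~A -> A)) | (E <-> D) | ~C   [eliminate ->]
≡ ~(A | ~~A | A) | (E <-> D) | ~C   [eliminate ->]
≡ ~(A | ~~A | A) | ((E -> D) & (D -> E)) | ~C   [eliminate <->]
≡ ~(A | ~~A | A) | ((~E | D) & (D -> E)) | ~C   [eliminate ->]
≡ ~(A | ~~A | A) | ((~E | D) & (~D | E)) | ~C   [eliminate ->]
≡ (~A & ~~~A & ~A) | ((~E | D) & (~D | E)) | ~C   [De Morgan]
≡ (~A & ~A & ~A) | ((~E | D) & (~D | E)) | ~C   [double negation]
≡ (~A | ~E | D | ~C) & (~A | ~D | E | ~C) & (~A | ~E | D | ~C) & (~A | ~D | E | ~C) & (~A | ~E | D | ~C) & (~A | ~D | E | ~C)   [distribute | over &]
≡ (~A | ~E | D | ~C) & (~A | ~D | E | ~C)   [simplify]

(~A | ~E | D | ~C) & (~A | ~D | E | ~C)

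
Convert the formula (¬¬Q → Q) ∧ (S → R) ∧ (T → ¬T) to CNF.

(¬¬Q → Q) ∧ (S → R) ∧ (T → ¬T)
⇔ (¬¬¬Q ∨ Q) ∧ (S → R) ∧ (T → ¬T)   (eliminate →)
⇔ (¬¬¬Q ∨ Q) ∧ (¬S ∨ R) ∧ (T → ¬T)   (eliminate →)
⇔ (¬¬¬Q ∨ Q) ∧ (¬S ∨ R) ∧ (¬T ∨ ¬T)   (eliminate →)
⇔ (¬Q ∨ Q) ∧ (¬S ∨ R) ∧ (¬T ∨ ¬T)   (double negation)
⇔ (¬S ∨ R) ∧ ¬T   (simplify)

(¬S ∨ R) ∧ ¬T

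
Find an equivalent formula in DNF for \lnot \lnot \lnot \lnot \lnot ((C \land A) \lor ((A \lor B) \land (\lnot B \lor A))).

(\lnot A \land \lnot B) \lor (\lnot A \land B)

\lnot \lnot \lnot \lnot \lnot ((C \land A) \lor ((A \lor B) \land (\lnot B \lor A)))
≡ \lnot \lnot \lnot ((C \land A) \lor ((A \lor B) \land (\lnot B \lor A)))   (double negation)
≡ \lnot ((C \land A) \lor ((A \lor B) \land (\lnot B \lor A)))   (double negation)
≡ \lnot (C \land A) \land \lnot ((A \lor B) \land (\lnot B \lor A))   (De Morgan)
≡ (\lnot C \lor \lnot A) \land \lnot ((A \lor B) \land (\lnot B \lor A))   (De Morgan)
≡ (\lnot C \lor \lnot A) \land (\lnot (A \lor B) \lor \lnot (\lnot B \lor A))   (De Morgan)
≡ (\lnot C \lor \lnot A) \land ((\lnot A \land \lnot B) \lor \lnot (\lnot B \lor A))   (De Morgan)
≡ (\lnot C \lor \lnot A) \land ((\lnot A \land \lnot B) \lor (\lnot \lnot B \land \lnot A))   (De Morgan)
≡ (\lnot C \lor \lnot A) \land ((\lnot A \land \lnot B) \lor (B \land \lnot A))   (double negation)
≡ (\lnot C \land \lnot A \land \lnot B) \lor (\lnot C \land B \land \lnot A) \lor (\lnot A \land \lnot A \land \lnot B) \lor (\lnot A \land B \land \lnot A)   (distribute \land over \lor)
≡ (\lnot A \land \lnot B) \lor (\lnot A \land B)   (simplify)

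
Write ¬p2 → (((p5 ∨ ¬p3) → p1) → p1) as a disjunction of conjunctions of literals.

¬p2 → (((p5 ∨ ¬p3) → p1) → p1)
= ¬¬p2 ∨ (((p5 ∨ ¬p3) → p1) → p1)
= ¬¬p2 ∨ ¬((p5 ∨ ¬p3) → p1) ∨ p1
= ¬¬p2 ∨ ¬(¬(p5 ∨ ¬p3) ∨ p1) ∨ p1
= p2 ∨ ¬(¬(p5 ∨ ¬p3) ∨ p1) ∨ p1
= p2 ∨ (¬¬(p5 ∨ ¬p3) ∧ ¬p1) ∨ p1
= p2 ∨ ((p5 ∨ ¬p3) ∧ ¬p1) ∨ p1
= p2 ∨ (p5 ∧ ¬p1) ∨ (¬p3 ∧ ¬p1) ∨ p1

p2 ∨ (p5 ∧ ¬p1) ∨ (¬p3 ∧ ¬p1) ∨ p1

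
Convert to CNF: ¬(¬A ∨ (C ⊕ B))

¬(¬A ∨ (C ⊕ B))
= ¬(¬A ∨ ((C ∨ B) ∧ ¬(C ∧ B)))   [expand ⊕]
= ¬¬A ∧ ¬((C ∨ B) ∧ ¬(C ∧ B))   [De Morgan]
= A ∧ ¬((C ∨ B) ∧ ¬(C ∧ B))   [double negation]
= A ∧ (¬(C ∨ B) ∨ ¬¬(C ∧ B))   [De Morgan]
= A ∧ ((¬C ∧ ¬B) ∨ ¬¬(C ∧ B))   [De Morgan]
= A ∧ ((¬C ∧ ¬B) ∨ (C ∧ B))   [double negation]
= A ∧ (¬C ∨ C) ∧ (¬C ∨ B) ∧ (¬B ∨ C) ∧ (¬B ∨ B)   [distribute ∨ over ∧]
= A ∧ (¬C ∨ B) ∧ (¬B ∨ C)   [simplify]

A ∧ (¬C ∨ B) ∧ (¬B ∨ C)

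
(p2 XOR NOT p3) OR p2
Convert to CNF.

(p2 XOR NOT p3) OR p2
≡ ((p2 OR NOT p3) AND NOT (p2 AND NOT p3)) OR p2   [expand XOR]
≡ ((p2 OR NOT p3) AND (NOT p2 OR NOT NOT p3)) OR p2   [De Morgan]
≡ ((p2 OR NOT p3) AND (NOT p2 OR p3)) OR p2   [double negation]
≡ (p2 OR NOT p3 OR p2) AND (NOT p2 OR p3 OR p2)   [distribute OR over AND]
≡ p2 OR NOT p3   [simplify]

p2 OR NOT p3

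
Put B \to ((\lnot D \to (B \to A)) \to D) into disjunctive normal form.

B \to ((\lnot D \to (B \to A)) \to D)
⇔ \lnot B \lor ((\lnot D \to (B \to A)) \to D)   [eliminate \to]
⇔ \lnot B \lor \lnot (\lnot D \to (B \to A)) \lor D   [eliminate \to]
⇔ \lnot B \lor \lnot (\lnot \lnot D \lor (B \to A)) \lor D   [eliminate \to]
⇔ \lnot B \lor \lnot (\lnot \lnot D \lor \lnot B \lor A) \lor D   [eliminate \to]
⇔ \lnot B \lor (\lnot \lnot \lnot D \land \lnot \lnot B \land \lnot A) \lor D   [De Morgan]
⇔ \lnot B \lor (\lnot D \land \lnot \lnot B \land \lnot A) \lor D   [double negation]
⇔ \lnot B \lor (\lnot D \land B \land \lnot A) \lor D   [double negation]

\lnot B \lor (\lnot D \land B \land \lnot A) \lor D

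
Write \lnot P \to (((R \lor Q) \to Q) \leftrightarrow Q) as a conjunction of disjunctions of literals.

\lnot P \to (((R \lor Q) \to Q) \leftrightarrow Q)
⇔ \lnot \lnot P \lor (((R \lor Q) \to Q) \leftrightarrow Q)   [eliminate \to]
⇔ \lnot \lnot P \lor ((((R \lor Q) \to Q) \to Q) \land (Q \to ((R \lor Q) \to Q)))   [eliminate \leftrightarrow]
⇔ \lnot \lnot P \lor ((\lnot ((R \lor Q) \to Q) \lor Q) \land (Q \to ((R \lor Q) \to Q)))   [eliminate \to]
⇔ \lnot \lnot P \lor ((\lnot (\lnot (R \lor Q) \lor Q) \lor Q) \land (Q \to ((R \lor Q) \to Q)))   [eliminate \to]
⇔ \lnot \lnot P \lor ((\lnot (\lnot (R \lor Q) \lor Q) \lor Q) \land (\lnot Q \lor ((R \lor Q) \to Q)))   [eliminate \to]
⇔ \lnot \lnot P \lor ((\lnot (\lnot (R \lor Q) \lor Q) \lor Q) \land (\lnot Q \lor \lnot (R \lor Q) \lor Q))   [eliminate \to]
⇔ P \lor ((\lnot (\lnot (R \lor Q) \lor Q) \lor Q) \land (\lnot Q \lor \lnot (R \lor Q) \lor Q))   [double negation]
⇔ P \lor (((\lnot \lnot (R \lor Q) \land \lnot Q) \lor Q) \land (\lnot Q \lor \lnot (R \lor Q) \lor Q))   [De Morgan]
⇔ P \lor ((((R \lor Q) \land \lnot Q) \lor Q) \land (\lnot Q \lor \lnot (R \lor Q) \lor Q))   [double negation]
⇔ P \lor ((((R \lor Q) \land \lnot Q) \lor Q) \land (\lnot Q \lor (\lnot R \land \lnot Q) \lor Q))   [De Morgan]
⇔ (P \lor R \lor Q \lor Q) \land (P \lor \lnot Q \lor Q) \land (P \lor \lnot Q \lor \lnot R \lor Q) \land (P \lor \lnot Q \lor \lnot Q \lor Q)   [distribute \lor over \land]
⇔ P \lor R \lor Q   [simplify]

P \lor R \lor Q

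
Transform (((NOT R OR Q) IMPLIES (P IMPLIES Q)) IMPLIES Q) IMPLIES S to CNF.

(R OR NOT P OR Q OR S) AND (NOT Q OR S)

(((NOT R OR Q) IMPLIES (P IMPLIES Q)) IMPLIES Q) IMPLIES S
≡ NOT (((NOT R OR Q) IMPLIES (P IMPLIES Q)) IMPLIES Q) OR S   [eliminate IMPLIES]
≡ NOT (NOT ((NOT R OR Q) IMPLIES (P IMPLIES Q)) OR Q) OR S   [eliminate IMPLIES]
≡ NOT (NOT (NOT (NOT R OR Q) OR (P IMPLIES Q)) OR Q) OR S   [eliminate IMPLIES]
≡ NOT (NOT (NOT (NOT R OR Q) OR NOT P OR Q) OR Q) OR S   [eliminate IMPLIES]
≡ (NOT NOT (NOT (NOT R OR Q) OR NOT P OR Q) AND NOT Q) OR S   [De Morgan]
≡ ((NOT (NOT R OR Q) OR NOT P OR Q) AND NOT Q) OR S   [double negation]
≡ (((NOT NOT R AND NOT Q) OR NOT P OR Q) AND NOT Q) OR S   [De Morgan]
≡ (((R AND NOT Q) OR NOT P OR Q) AND NOT Q) OR S   [double negation]
≡ (R OR NOT P OR Q OR S) AND (NOT Q OR NOT P OR Q OR S) AND (NOT Q OR S)   [distribute OR over AND]
≡ (R OR NOT P OR Q OR S) AND (NOT Q OR S)   [simplify]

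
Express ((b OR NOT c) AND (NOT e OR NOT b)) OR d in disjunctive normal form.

((b OR NOT c) AND (NOT e OR NOT b)) OR d
⇔ (b AND NOT e) OR (b AND NOT b) OR (NOT c AND NOT e) OR (NOT c AND NOT b) OR d   [distribute AND over OR]
⇔ (b AND NOT e) OR (NOT c AND NOT e) OR (NOT c AND NOT b) OR d   [simplify]

(b AND NOT e) OR (NOT c AND NOT e) OR (NOT c AND NOT b) OR d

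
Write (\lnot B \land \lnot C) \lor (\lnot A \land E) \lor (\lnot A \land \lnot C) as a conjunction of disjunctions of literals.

(\lnot B \lor \lnot A) \land (\lnot C \lor \lnot A) \land (\lnot C \lor E)

(\lnot B \land \lnot C) \lor (\lnot A \land E) \lor (\lnot A \land \lnot C)
≡ (\lnot B \lor \lnot A \lor \lnot A) \land (\lnot B \lor \lnot A \lor \lnot C) \land (\lnot B \lor E \lor \lnot A) \land (\lnot B \lor E \lor \lnot C) \land (\lnot C \lor \lnot A \lor \lnot A) \land (\lnot C \lor \lnot A \lor \lnot C) \land (\lnot C \lor E \lor \lnot A) \land (\lnot C \lor E \lor \lnot C)   [distribute \lor over \land]
≡ (\lnot B \lor \lnot A) \land (\lnot C \lor \lnot A) \land (\lnot C \lor E)   [simplify]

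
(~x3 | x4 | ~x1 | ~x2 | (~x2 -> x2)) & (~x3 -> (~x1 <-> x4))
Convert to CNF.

(~x3 | x4 | ~x1 | ~x2 | (~x2 -> x2)) & (~x3 -> (~x1 <-> x4))
⇔ (~x3 | x4 | ~x1 | ~x2 | ~~x2 | x2) & (~x3 -> (~x1 <-> x4))   (eliminate ->)
⇔ (~x3 | x4 | ~x1 | ~x2 | ~~x2 | x2) & (~~x3 | (~x1 <-> x4))   (eliminate ->)
⇔ (~x3 | x4 | ~x1 | ~x2 | ~~x2 | x2) & (~~x3 | ((~x1 -> x4) & (x4 -> ~x1)))   (eliminate <->)
⇔ (~x3 | x4 | ~x1 | ~x2 | ~~x2 | x2) & (~~x3 | ((~~x1 | x4) & (x4 -> ~x1)))   (eliminate ->)
⇔ (~x3 | x4 | ~x1 | ~x2 | ~~x2 | x2) & (~~x3 | ((~~x1 | x4) & (~x4 | ~x1)))   (eliminate ->)
⇔ (~x3 | x4 | ~x1 | ~x2 | x2 | x2) & (~~x3 | ((~~x1 | x4) & (~x4 | ~x1)))   (double negation)
⇔ (~x3 | x4 | ~x1 | ~x2 | x2 | x2) & (x3 | ((~~x1 | x4) & (~x4 | ~x1)))   (double negation)
⇔ (~x3 | x4 | ~x1 | ~x2 | x2 | x2) & (x3 | ((x1 | x4) & (~x4 | ~x1)))   (double negation)
⇔ (~x3 | x4 | ~x1 | ~x2 | x2 | x2) & (x3 | x1 | x4) & (x3 | ~x4 | ~x1)   (distribute | over &)
⇔ (x3 | x1 | x4) & (x3 | ~x4 | ~x1)   (simplify)

(x3 | x1 | x4) & (x3 | ~x4 | ~x1)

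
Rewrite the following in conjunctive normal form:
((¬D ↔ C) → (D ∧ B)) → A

(D ∨ C ∨ A) ∧ (¬C ∨ ¬D ∨ A) ∧ (¬D ∨ ¬B ∨ A)

((¬D ↔ C) → (D ∧ B)) → A
= ¬((¬D ↔ C) → (D ∧ B)) ∨ A   — eliminate →
= ¬(¬(¬D ↔ C) ∨ (D ∧ B)) ∨ A   — eliminate →
= ¬(¬((¬D → C) ∧ (C → ¬D)) ∨ (D ∧ B)) ∨ A   — eliminate ↔
= ¬(¬((¬¬D ∨ C) ∧ (C → ¬D)) ∨ (D ∧ B)) ∨ A   — eliminate →
= ¬(¬((¬¬D ∨ C) ∧ (¬C ∨ ¬D)) ∨ (D ∧ B)) ∨ A   — eliminate →
= (¬¬((¬¬D ∨ C) ∧ (¬C ∨ ¬D)) ∧ ¬(D ∧ B)) ∨ A   — De Morgan
= ((¬¬D ∨ C) ∧ (¬C ∨ ¬D) ∧ ¬(D ∧ B)) ∨ A   — double negation
= ((D ∨ C) ∧ (¬C ∨ ¬D) ∧ ¬(D ∧ B)) ∨ A   — double negation
= ((D ∨ C) ∧ (¬C ∨ ¬D) ∧ (¬D ∨ ¬B)) ∨ A   — De Morgan
= (D ∨ C ∨ A) ∧ (¬C ∨ ¬D ∨ A) ∧ (¬D ∨ ¬B ∨ A)   — distribute ∨ over ∧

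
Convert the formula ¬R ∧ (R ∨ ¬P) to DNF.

¬R ∧ ¬P

¬R ∧ (R ∨ ¬P)
⇔ (¬R ∧ R) ∨ (¬R ∧ ¬P)   — distribute ∧ over ∨
⇔ ¬R ∧ ¬P   — simplify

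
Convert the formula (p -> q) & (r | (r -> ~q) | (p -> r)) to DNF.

~p | (q & r) | (q & ~r)

(p -> q) & (r | (r -> ~q) | (p -> r))
≡ (~p | q) & (r | (r -> ~q) | (p -> r))
≡ (~p | q) & (r | ~r | ~q | (p -> r))
≡ (~p | q) & (r | ~r | ~q | ~p | r)
≡ (~p & r) | (~p & ~r) | (~p & ~q) | (~p & ~p) | (~p & r) | (q & r) | (q & ~r) | (q & ~q) | (q & ~p) | (q & r)
≡ ~p | (q & r) | (q & ~r)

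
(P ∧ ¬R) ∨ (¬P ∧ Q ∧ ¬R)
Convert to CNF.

(P ∨ Q) ∧ ¬R

(P ∧ ¬R) ∨ (¬P ∧ Q ∧ ¬R)
⇔ (P ∨ ¬P) ∧ (P ∨ Q) ∧ (P ∨ ¬R) ∧ (¬R ∨ ¬P) ∧ (¬R ∨ Q) ∧ (¬R ∨ ¬R)   [distribute ∨ over ∧]
⇔ (P ∨ Q) ∧ ¬R   [simplify]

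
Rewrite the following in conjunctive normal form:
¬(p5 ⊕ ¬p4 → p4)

¬(p5 ⊕ ¬p4 → p4)
⇔ ¬(¬(p5 ⊕ ¬p4) ∨ p4)
⇔ ¬(¬((p5 ∨ ¬p4) ∧ ¬(p5 ∧ ¬p4)) ∨ p4)
⇔ ¬¬((p5 ∨ ¬p4) ∧ ¬(p5 ∧ ¬p4)) ∧ ¬p4
⇔ (p5 ∨ ¬p4) ∧ ¬(p5 ∧ ¬p4) ∧ ¬p4
⇔ (p5 ∨ ¬p4) ∧ (¬p5 ∨ ¬¬p4) ∧ ¬p4
⇔ (p5 ∨ ¬p4) ∧ (¬p5 ∨ p4) ∧ ¬p4
⇔ (¬p5 ∨ p4) ∧ ¬p4

(¬p5 ∨ p4) ∧ ¬p4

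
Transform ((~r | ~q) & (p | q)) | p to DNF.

(~r & q) | p

((~r | ~q) & (p | q)) | p
= (~r & p) | (~r & q) | (~q & p) | (~q & q) | p   — distribute & over |
= (~r & q) | p   — simplify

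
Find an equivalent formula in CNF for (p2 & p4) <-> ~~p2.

~p2 | p4

(p2 & p4) <-> ~~p2
≡ ((p2 & p4) -> ~~p2) & (~~p2 -> (p2 & p4))   [eliminate <->]
≡ (~(p2 & p4) | ~~p2) & (~~p2 -> (p2 & p4))   [eliminate ->]
≡ (~(p2 & p4) | ~~p2) & (~~~p2 | (p2 & p4))   [eliminate ->]
≡ (~p2 | ~p4 | ~~p2) & (~~~p2 | (p2 & p4))   [De Morgan]
≡ (~p2 | ~p4 | p2) & (~~~p2 | (p2 & p4))   [double negation]
≡ (~p2 | ~p4 | p2) & (~p2 | (p2 & p4))   [double negation]
≡ (~p2 | ~p4 | p2) & (~p2 | p2) & (~p2 | p4)   [distribute | over &]
≡ ~p2 | p4   [simplify]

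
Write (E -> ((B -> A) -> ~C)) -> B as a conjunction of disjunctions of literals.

(E | B) & (C | B)

(E -> ((B -> A) -> ~C)) -> B
⇔ ~(E -> ((B -> A) -> ~C)) | B   (eliminate ->)
⇔ ~(~E | ((B -> A) -> ~C)) | B   (eliminate ->)
⇔ ~(~E | ~(B -> A) | ~C) | B   (eliminate ->)
⇔ ~(~E | ~(~B | A) | ~C) | B   (eliminate ->)
⇔ (~~E & ~~(~B | A) & ~~C) | B   (De Morgan)
⇔ (E & ~~(~B | A) & ~~C) | B   (double negation)
⇔ (E & (~B | A) & ~~C) | B   (double negation)
⇔ (E & (~B | A) & C) | B   (double negation)
⇔ (E | B) & (~B | A | B) & (C | B)   (distribute | over &)
⇔ (E | B) & (C | B)   (simplify)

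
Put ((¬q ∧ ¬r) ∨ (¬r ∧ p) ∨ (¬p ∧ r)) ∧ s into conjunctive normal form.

(¬q ∨ p ∨ r) ∧ (¬r ∨ ¬p) ∧ s

((¬q ∧ ¬r) ∨ (¬r ∧ p) ∨ (¬p ∧ r)) ∧ s
≡ (¬q ∨ ¬r ∨ ¬p) ∧ (¬q ∨ ¬r ∨ r) ∧ (¬q ∨ p ∨ ¬p) ∧ (¬q ∨ p ∨ r) ∧ (¬r ∨ ¬r ∨ ¬p) ∧ (¬r ∨ ¬r ∨ r) ∧ (¬r ∨ p ∨ ¬p) ∧ (¬r ∨ p ∨ r) ∧ s   [distribute ∨ over ∧]
≡ (¬q ∨ p ∨ r) ∧ (¬r ∨ ¬p) ∧ s   [simplify]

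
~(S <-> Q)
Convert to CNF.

~(S <-> Q)
= ~((S -> Q) & (Q -> S))   (eliminate <->)
= ~((~S | Q) & (Q -> S))   (eliminate ->)
= ~((~S | Q) & (~Q | S))   (eliminate ->)
= ~(~S | Q) | ~(~Q | S)   (De Morgan)
= (~~S & ~Q) | ~(~Q | S)   (De Morgan)
= (S & ~Q) | ~(~Q | S)   (double negation)
= (S & ~Q) | (~~Q & ~S)   (De Morgan)
= (S & ~Q) | (Q & ~S)   (double negation)
= (S | Q) & (S | ~S) & (~Q | Q) & (~Q | ~S)   (distribute | over &)
= (S | Q) & (~Q | ~S)   (simplify)

(S | Q) & (~Q | ~S)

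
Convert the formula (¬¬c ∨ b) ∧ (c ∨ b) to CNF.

c ∨ b

(¬¬c ∨ b) ∧ (c ∨ b)
≡ (c ∨ b) ∧ (c ∨ b)   [double negation]
≡ c ∨ b   [simplify]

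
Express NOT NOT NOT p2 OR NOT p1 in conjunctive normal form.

NOT p2 OR NOT p1

NOT NOT NOT p2 OR NOT p1
⇔ NOT p2 OR NOT p1   — double negation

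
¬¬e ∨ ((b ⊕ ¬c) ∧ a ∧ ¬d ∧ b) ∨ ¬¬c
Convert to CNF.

(e ∨ ¬b ∨ c) ∧ (e ∨ a ∨ c) ∧ (e ∨ ¬d ∨ c) ∧ (e ∨ b ∨ c)

¬¬e ∨ ((b ⊕ ¬c) ∧ a ∧ ¬d ∧ b) ∨ ¬¬c
= ¬¬e ∨ ((b ∨ ¬c) ∧ ¬(b ∧ ¬c) ∧ a ∧ ¬d ∧ b) ∨ ¬¬c   [expand ⊕]
= e ∨ ((b ∨ ¬c) ∧ ¬(b ∧ ¬c) ∧ a ∧ ¬d ∧ b) ∨ ¬¬c   [double negation]
= e ∨ ((b ∨ ¬c) ∧ (¬b ∨ ¬¬c) ∧ a ∧ ¬d ∧ b) ∨ ¬¬c   [De Morgan]
= e ∨ ((b ∨ ¬c) ∧ (¬b ∨ c) ∧ a ∧ ¬d ∧ b) ∨ ¬¬c   [double negation]
= e ∨ ((b ∨ ¬c) ∧ (¬b ∨ c) ∧ a ∧ ¬d ∧ b) ∨ c   [double negation]
= (e ∨ b ∨ ¬c ∨ c) ∧ (e ∨ ¬b ∨ c ∨ c) ∧ (e ∨ a ∨ c) ∧ (e ∨ ¬d ∨ c) ∧ (e ∨ b ∨ c)   [distribute ∨ over ∧]
= (e ∨ ¬b ∨ c) ∧ (e ∨ a ∨ c) ∧ (e ∨ ¬d ∨ c) ∧ (e ∨ b ∨ c)   [simplify]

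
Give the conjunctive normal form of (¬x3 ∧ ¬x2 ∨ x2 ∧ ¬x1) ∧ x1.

(¬x3 ∧ ¬x2 ∨ x2 ∧ ¬x1) ∧ x1
≡ (¬x3 ∨ x2) ∧ (¬x3 ∨ ¬x1) ∧ (¬x2 ∨ x2) ∧ (¬x2 ∨ ¬x1) ∧ x1   [distribute ∨ over ∧]
≡ (¬x3 ∨ x2) ∧ (¬x3 ∨ ¬x1) ∧ (¬x2 ∨ ¬x1) ∧ x1   [simplify]

(¬x3 ∨ x2) ∧ (¬x3 ∨ ¬x1) ∧ (¬x2 ∨ ¬x1) ∧ x1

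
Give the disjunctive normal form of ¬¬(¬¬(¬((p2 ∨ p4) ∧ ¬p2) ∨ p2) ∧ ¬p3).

¬¬(¬¬(¬((p2 ∨ p4) ∧ ¬p2) ∨ p2) ∧ ¬p3)
≡ ¬¬(¬((p2 ∨ p4) ∧ ¬p2) ∨ p2) ∧ ¬p3   [double negation]
≡ (¬((p2 ∨ p4) ∧ ¬p2) ∨ p2) ∧ ¬p3   [double negation]
≡ (¬(p2 ∨ p4) ∨ ¬¬p2 ∨ p2) ∧ ¬p3   [De Morgan]
≡ ((¬p2 ∧ ¬p4) ∨ ¬¬p2 ∨ p2) ∧ ¬p3   [De Morgan]
≡ ((¬p2 ∧ ¬p4) ∨ p2 ∨ p2) ∧ ¬p3   [double negation]
≡ (¬p2 ∧ ¬p4 ∧ ¬p3) ∨ (p2 ∧ ¬p3) ∨ (p2 ∧ ¬p3)   [distribute ∧ over ∨]
≡ (¬p2 ∧ ¬p4 ∧ ¬p3) ∨ (p2 ∧ ¬p3)   [simplify]

(¬p2 ∧ ¬p4 ∧ ¬p3) ∨ (p2 ∧ ¬p3)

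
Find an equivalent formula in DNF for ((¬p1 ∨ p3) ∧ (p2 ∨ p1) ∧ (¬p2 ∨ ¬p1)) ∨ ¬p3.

(¬p1 ∧ p2) ∨ (p3 ∧ p1 ∧ ¬p2) ∨ ¬p3

((¬p1 ∨ p3) ∧ (p2 ∨ p1) ∧ (¬p2 ∨ ¬p1)) ∨ ¬p3
≡ (¬p1 ∧ p2 ∧ ¬p2) ∨ (¬p1 ∧ p2 ∧ ¬p1) ∨ (¬p1 ∧ p1 ∧ ¬p2) ∨ (¬p1 ∧ p1 ∧ ¬p1) ∨ (p3 ∧ p2 ∧ ¬p2) ∨ (p3 ∧ p2 ∧ ¬p1) ∨ (p3 ∧ p1 ∧ ¬p2) ∨ (p3 ∧ p1 ∧ ¬p1) ∨ ¬p3   — distribute ∧ over ∨
≡ (¬p1 ∧ p2) ∨ (p3 ∧ p1 ∧ ¬p2) ∨ ¬p3   — simplify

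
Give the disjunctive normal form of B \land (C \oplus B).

B \land (C \oplus B)
≡ B \land ((C \land \lnot B) \lor (\lnot C \land B))   (expand \oplus)
≡ (B \land C \land \lnot B) \lor (B \land \lnot C \land B)   (distribute \land over \lor)
≡ B \land \lnot C   (simplify)

B \land \lnot C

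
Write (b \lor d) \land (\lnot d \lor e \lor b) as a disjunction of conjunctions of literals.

(b \lor d) \land (\lnot d \lor e \lor b)
≡ (b \land \lnot d) \lor (b \land e) \lor (b \land b) \lor (d \land \lnot d) \lor (d \land e) \lor (d \land b)   [distribute \land over \lor]
≡ b \lor (d \land e)   [simplify]

b \lor (d \land e)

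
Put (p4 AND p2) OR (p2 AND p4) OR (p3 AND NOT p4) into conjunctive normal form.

(p4 AND p2) OR (p2 AND p4) OR (p3 AND NOT p4)
= (p4 OR p2 OR p3) AND (p4 OR p2 OR NOT p4) AND (p4 OR p4 OR p3) AND (p4 OR p4 OR NOT p4) AND (p2 OR p2 OR p3) AND (p2 OR p2 OR NOT p4) AND (p2 OR p4 OR p3) AND (p2 OR p4 OR NOT p4)   [distribute OR over AND]
= (p4 OR p3) AND (p2 OR p3) AND (p2 OR NOT p4)   [simplify]

(p4 OR p3) AND (p2 OR p3) AND (p2 OR NOT p4)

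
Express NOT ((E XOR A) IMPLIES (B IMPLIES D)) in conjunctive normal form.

NOT ((E XOR A) IMPLIES (B IMPLIES D))
⇔ NOT (NOT (E XOR A) OR (B IMPLIES D))
⇔ NOT (NOT ((E OR A) AND NOT (E AND A)) OR (B IMPLIES D))
⇔ NOT (NOT ((E OR A) AND NOT (E AND A)) OR NOT B OR D)
⇔ NOT NOT ((E OR A) AND NOT (E AND A)) AND NOT NOT B AND NOT D
⇔ (E OR A) AND NOT (E AND A) AND NOT NOT B AND NOT D
⇔ (E OR A) AND (NOT E OR NOT A) AND NOT NOT B AND NOT D
⇔ (E OR A) AND (NOT E OR NOT A) AND B AND NOT D

(E OR A) AND (NOT E OR NOT A) AND B AND NOT D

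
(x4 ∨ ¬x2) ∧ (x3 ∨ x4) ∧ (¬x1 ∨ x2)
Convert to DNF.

(x4 ∨ ¬x2) ∧ (x3 ∨ x4) ∧ (¬x1 ∨ x2)
≡ (x4 ∧ x3 ∧ ¬x1) ∨ (x4 ∧ x3 ∧ x2) ∨ (x4 ∧ x4 ∧ ¬x1) ∨ (x4 ∧ x4 ∧ x2) ∨ (¬x2 ∧ x3 ∧ ¬x1) ∨ (¬x2 ∧ x3 ∧ x2) ∨ (¬x2 ∧ x4 ∧ ¬x1) ∨ (¬x2 ∧ x4 ∧ x2)   [distribute ∧ over ∨]
≡ (x4 ∧ ¬x1) ∨ (x4 ∧ x2) ∨ (¬x2 ∧ x3 ∧ ¬x1)   [simplify]

(x4 ∧ ¬x1) ∨ (x4 ∧ x2) ∨ (¬x2 ∧ x3 ∧ ¬x1)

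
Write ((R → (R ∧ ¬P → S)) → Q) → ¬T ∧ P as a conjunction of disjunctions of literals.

(¬R ∨ P ∨ S) ∧ (¬Q ∨ ¬T) ∧ (¬Q ∨ P)

((R → (R ∧ ¬P → S)) → Q) → ¬T ∧ P
⇔ ¬((R → (R ∧ ¬P → S)) → Q) ∨ ¬T ∧ P
⇔ ¬(¬(R → (R ∧ ¬P → S)) ∨ Q) ∨ ¬T ∧ P
⇔ ¬(¬(¬R ∨ (R ∧ ¬P → S)) ∨ Q) ∨ ¬T ∧ P
⇔ ¬(¬(¬R ∨ ¬(R ∧ ¬P) ∨ S) ∨ Q) ∨ ¬T ∧ P
⇔ ¬¬(¬R ∨ ¬(R ∧ ¬P) ∨ S) ∧ ¬Q ∨ ¬T ∧ P
⇔ (¬R ∨ ¬(R ∧ ¬P) ∨ S) ∧ ¬Q ∨ ¬T ∧ P
⇔ (¬R ∨ ¬R ∨ ¬¬P ∨ S) ∧ ¬Q ∨ ¬T ∧ P
⇔ (¬R ∨ ¬R ∨ P ∨ S) ∧ ¬Q ∨ ¬T ∧ P
⇔ (¬R ∨ ¬R ∨ P ∨ S ∨ ¬T) ∧ (¬R ∨ ¬R ∨ P ∨ S ∨ P) ∧ (¬Q ∨ ¬T) ∧ (¬Q ∨ P)
⇔ (¬R ∨ P ∨ S) ∧ (¬Q ∨ ¬T) ∧ (¬Q ∨ P)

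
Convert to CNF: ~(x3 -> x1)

~(x3 -> x1)
≡ ~(~x3 | x1)   [eliminate ->]
≡ ~~x3 & ~x1   [De Morgan]
≡ x3 & ~x1   [double negation]

x3 & ~x1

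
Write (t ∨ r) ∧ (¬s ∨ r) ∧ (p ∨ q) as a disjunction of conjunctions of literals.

(t ∨ r) ∧ (¬s ∨ r) ∧ (p ∨ q)
⇔ (t ∧ ¬s ∧ p) ∨ (t ∧ ¬s ∧ q) ∨ (t ∧ r ∧ p) ∨ (t ∧ r ∧ q) ∨ (r ∧ ¬s ∧ p) ∨ (r ∧ ¬s ∧ q) ∨ (r ∧ r ∧ p) ∨ (r ∧ r ∧ q)   [distribute ∧ over ∨]
⇔ (t ∧ ¬s ∧ p) ∨ (t ∧ ¬s ∧ q) ∨ (r ∧ p) ∨ (r ∧ q)   [simplify]

(t ∧ ¬s ∧ p) ∨ (t ∧ ¬s ∧ q) ∨ (r ∧ p) ∨ (r ∧ q)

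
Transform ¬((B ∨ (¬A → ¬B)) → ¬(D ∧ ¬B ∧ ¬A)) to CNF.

¬((B ∨ (¬A → ¬B)) → ¬(D ∧ ¬B ∧ ¬A))
⇔ ¬(¬(B ∨ (¬A → ¬B)) ∨ ¬(D ∧ ¬B ∧ ¬A))   [eliminate →]
⇔ ¬(¬(B ∨ ¬¬A ∨ ¬B) ∨ ¬(D ∧ ¬B ∧ ¬A))   [eliminate →]
⇔ ¬¬(B ∨ ¬¬A ∨ ¬B) ∧ ¬¬(D ∧ ¬B ∧ ¬A)   [De Morgan]
⇔ (B ∨ ¬¬A ∨ ¬B) ∧ ¬¬(D ∧ ¬B ∧ ¬A)   [double negation]
⇔ (B ∨ A ∨ ¬B) ∧ ¬¬(D ∧ ¬B ∧ ¬A)   [double negation]
⇔ (B ∨ A ∨ ¬B) ∧ D ∧ ¬B ∧ ¬A   [double negation]
⇔ D ∧ ¬B ∧ ¬A   [simplify]

D ∧ ¬B ∧ ¬A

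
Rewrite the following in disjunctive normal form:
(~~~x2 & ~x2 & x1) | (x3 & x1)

(~~~x2 & ~x2 & x1) | (x3 & x1)
≡ (~x2 & ~x2 & x1) | (x3 & x1)   — double negation
≡ (~x2 & x1) | (x3 & x1)   — simplify

(~x2 & x1) | (x3 & x1)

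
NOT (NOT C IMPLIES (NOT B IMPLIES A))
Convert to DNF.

NOT (NOT C IMPLIES (NOT B IMPLIES A))
= NOT (NOT NOT C OR (NOT B IMPLIES A))   — eliminate IMPLIES
= NOT (NOT NOT C OR NOT NOT B OR A)   — eliminate IMPLIES
= NOT NOT NOT C AND NOT NOT NOT B AND NOT A   — De Morgan
= NOT C AND NOT NOT NOT B AND NOT A   — double negation
= NOT C AND NOT B AND NOT A   — double negation

NOT C AND NOT B AND NOT A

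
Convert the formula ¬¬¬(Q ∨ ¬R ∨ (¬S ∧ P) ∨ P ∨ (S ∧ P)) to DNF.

¬Q ∧ R ∧ ¬P

¬¬¬(Q ∨ ¬R ∨ (¬S ∧ P) ∨ P ∨ (S ∧ P))
= ¬(Q ∨ ¬R ∨ (¬S ∧ P) ∨ P ∨ (S ∧ P))
= ¬Q ∧ ¬¬R ∧ ¬(¬S ∧ P) ∧ ¬P ∧ ¬(S ∧ P)
= ¬Q ∧ R ∧ ¬(¬S ∧ P) ∧ ¬P ∧ ¬(S ∧ P)
= ¬Q ∧ R ∧ (¬¬S ∨ ¬P) ∧ ¬P ∧ ¬(S ∧ P)
= ¬Q ∧ R ∧ (S ∨ ¬P) ∧ ¬P ∧ ¬(S ∧ P)
= ¬Q ∧ R ∧ (S ∨ ¬P) ∧ ¬P ∧ (¬S ∨ ¬P)
= (¬Q ∧ R ∧ S ∧ ¬P ∧ ¬S) ∨ (¬Q ∧ R ∧ S ∧ ¬P ∧ ¬P) ∨ (¬Q ∧ R ∧ ¬P ∧ ¬P ∧ ¬S) ∨ (¬Q ∧ R ∧ ¬P ∧ ¬P ∧ ¬P)
= ¬Q ∧ R ∧ ¬P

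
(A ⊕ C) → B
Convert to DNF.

(¬A ∧ ¬C) ∨ (C ∧ A) ∨ B

(A ⊕ C) → B
⇔ ¬(A ⊕ C) ∨ B   [eliminate →]
⇔ ¬((A ∧ ¬C) ∨ (¬A ∧ C)) ∨ B   [expand ⊕]
⇔ (¬(A ∧ ¬C) ∧ ¬(¬A ∧ C)) ∨ B   [De Morgan]
⇔ ((¬A ∨ ¬¬C) ∧ ¬(¬A ∧ C)) ∨ B   [De Morgan]
⇔ ((¬A ∨ C) ∧ ¬(¬A ∧ C)) ∨ B   [double negation]
⇔ ((¬A ∨ C) ∧ (¬¬A ∨ ¬C)) ∨ B   [De Morgan]
⇔ ((¬A ∨ C) ∧ (A ∨ ¬C)) ∨ B   [double negation]
⇔ (¬A ∧ A) ∨ (¬A ∧ ¬C) ∨ (C ∧ A) ∨ (C ∧ ¬C) ∨ B   [distribute ∧ over ∨]
⇔ (¬A ∧ ¬C) ∨ (C ∧ A) ∨ B   [simplify]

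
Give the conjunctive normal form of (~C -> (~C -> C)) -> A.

~C | A

(~C -> (~C -> C)) -> A
≡ ~(~C -> (~C -> C)) | A   [eliminate ->]
≡ ~(~~C | (~C -> C)) | A   [eliminate ->]
≡ ~(~~C | ~~C | C) | A   [eliminate ->]
≡ (~~~C & ~~~C & ~C) | A   [De Morgan]
≡ (~C & ~~~C & ~C) | A   [double negation]
≡ (~C & ~C & ~C) | A   [double negation]
≡ (~C | A) & (~C | A) & (~C | A)   [distribute | over &]
≡ ~C | A   [simplify]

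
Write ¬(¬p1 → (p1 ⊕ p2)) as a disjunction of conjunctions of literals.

¬p1 ∧ ¬p2

¬(¬p1 → (p1 ⊕ p2))
≡ ¬(¬¬p1 ∨ (p1 ⊕ p2))   — eliminate →
≡ ¬(¬¬p1 ∨ (p1 ∧ ¬p2) ∨ (¬p1 ∧ p2))   — expand ⊕
≡ ¬¬¬p1 ∧ ¬(p1 ∧ ¬p2) ∧ ¬(¬p1 ∧ p2)   — De Morgan
≡ ¬p1 ∧ ¬(p1 ∧ ¬p2) ∧ ¬(¬p1 ∧ p2)   — double negation
≡ ¬p1 ∧ (¬p1 ∨ ¬¬p2) ∧ ¬(¬p1 ∧ p2)   — De Morgan
≡ ¬p1 ∧ (¬p1 ∨ p2) ∧ ¬(¬p1 ∧ p2)   — double negation
≡ ¬p1 ∧ (¬p1 ∨ p2) ∧ (¬¬p1 ∨ ¬p2)   — De Morgan
≡ ¬p1 ∧ (¬p1 ∨ p2) ∧ (p1 ∨ ¬p2)   — double negation
≡ (¬p1 ∧ ¬p1 ∧ p1) ∨ (¬p1 ∧ ¬p1 ∧ ¬p2) ∨ (¬p1 ∧ p2 ∧ p1) ∨ (¬p1 ∧ p2 ∧ ¬p2)   — distribute ∧ over ∨
≡ ¬p1 ∧ ¬p2   — simplify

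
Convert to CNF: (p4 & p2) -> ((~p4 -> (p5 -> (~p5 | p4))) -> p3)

(p4 & p2) -> ((~p4 -> (p5 -> (~p5 | p4))) -> p3)
= ~(p4 & p2) | ((~p4 -> (p5 -> (~p5 | p4))) -> p3)
= ~(p4 & p2) | ~(~p4 -> (p5 -> (~p5 | p4))) | p3
= ~(p4 & p2) | ~(~~p4 | (p5 -> (~p5 | p4))) | p3
= ~(p4 & p2) | ~(~~p4 | ~p5 | ~p5 | p4) | p3
= ~p4 | ~p2 | ~(~~p4 | ~p5 | ~p5 | p4) | p3
= ~p4 | ~p2 | (~~~p4 & ~~p5 & ~~p5 & ~p4) | p3
= ~p4 | ~p2 | (~p4 & ~~p5 & ~~p5 & ~p4) | p3
= ~p4 | ~p2 | (~p4 & p5 & ~~p5 & ~p4) | p3
= ~p4 | ~p2 | (~p4 & p5 & p5 & ~p4) | p3
= (~p4 | ~p2 | ~p4 | p3) & (~p4 | ~p2 | p5 | p3) & (~p4 | ~p2 | p5 | p3) & (~p4 | ~p2 | ~p4 | p3)
= ~p4 | ~p2 | p3

~p4 | ~p2 | p3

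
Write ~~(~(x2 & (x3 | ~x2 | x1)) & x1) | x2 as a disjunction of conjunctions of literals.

(~x2 & x1) | x2

~~(~(x2 & (x3 | ~x2 | x1)) & x1) | x2
⇔ (~(x2 & (x3 | ~x2 | x1)) & x1) | x2   — double negation
⇔ ((~x2 | ~(x3 | ~x2 | x1)) & x1) | x2   — De Morgan
⇔ ((~x2 | (~x3 & ~~x2 & ~x1)) & x1) | x2   — De Morgan
⇔ ((~x2 | (~x3 & x2 & ~x1)) & x1) | x2   — double negation
⇔ (~x2 & x1) | (~x3 & x2 & ~x1 & x1) | x2   — distribute & over |
⇔ (~x2 & x1) | x2   — simplify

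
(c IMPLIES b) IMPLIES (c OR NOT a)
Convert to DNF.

c OR NOT a

(c IMPLIES b) IMPLIES (c OR NOT a)
⇔ NOT (c IMPLIES b) OR c OR NOT a   [eliminate IMPLIES]
⇔ NOT (NOT c OR b) OR c OR NOT a   [eliminate IMPLIES]
⇔ (NOT NOT c AND NOT b) OR c OR NOT a   [De Morgan]
⇔ (c AND NOT b) OR c OR NOT a   [double negation]
⇔ c OR NOT a   [simplify]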